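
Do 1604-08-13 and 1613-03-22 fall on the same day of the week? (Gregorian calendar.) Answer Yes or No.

From Aug 13, 1604 to Mar 22, 1613 is 3143 days.
3143 mod 7 = 0, so they are the same weekday.
(Aug 13, 1604 is a Friday; Mar 22, 1613 is a Friday.)

Yes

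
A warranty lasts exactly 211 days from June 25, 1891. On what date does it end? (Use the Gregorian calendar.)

January 22, 1892

Jun has 30 days: +6 → Jul 1, 1891 (205 left).
Jul has 31 days: +31 → Aug 1, 1891 (174 left).
Aug has 31 days: +31 → Sep 1, 1891 (143 left).
Sep has 30 days: +30 → Oct 1, 1891 (113 left).
Oct has 31 days: +31 → Nov 1, 1891 (82 left).
Nov has 30 days: +30 → Dec 1, 1891 (52 left).
Dec has 31 days: +31 → Jan 1, 1892 (21 left).
+21 → Jan 22, 1892.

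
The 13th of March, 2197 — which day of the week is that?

Doomsday rule: the anchor day for the 2100s is Sunday. For year 97: 97÷12 = 8 r 1, and 1÷4 = 0, so 8+1+0 = 9.
Sunday + 9 ≡ Tuesday — that's 2197's doomsday.
In March the doomsday date is Mar 14.
Mar 13 is 1 day before Mar 14; 1 mod 7 = 1, so Tuesday − 1 = Monday.

Monday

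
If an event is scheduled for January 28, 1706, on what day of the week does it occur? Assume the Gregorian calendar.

Thursday

Doomsday rule: the anchor day for the 1700s is Sunday. For year 06: 6÷12 = 0 r 6, and 6÷4 = 1, so 0+6+1 = 7.
Sunday + 7 ≡ Sunday — that's 1706's doomsday.
In January the doomsday date is Jan 3 (1706 is not a leap year).
Jan 28 is 25 days after Jan 3; 25 mod 7 = 4, so Sunday + 4 = Thursday.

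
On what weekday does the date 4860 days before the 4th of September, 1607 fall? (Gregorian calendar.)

Sunday

First find the weekday of Sep 4, 1607. Doomsday rule: the anchor day for the 1600s is Tuesday. For year 07: 7÷12 = 0 r 7, and 7÷4 = 1, so 0+7+1 = 8.
Tuesday + 8 ≡ Wednesday — that's 1607's doomsday.
In September the doomsday date is Sep 5.
Sep 4 is 1 day before Sep 5; 1 mod 7 = 1, so Wednesday − 1 = Tuesday.
4860 mod 7 = 2, so 4860 days before a Tuesday is Tuesday − 2 = Sunday.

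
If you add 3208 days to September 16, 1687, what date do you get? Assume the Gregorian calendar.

June 28, 1696

+366 (one year; includes Feb 29, 1688) → Sep 16, 1688 (2842 left).
+365 (one year) → Sep 16, 1689 (2477 left).
+365 (one year) → Sep 16, 1690 (2112 left).
+365 (one year) → Sep 16, 1691 (1747 left).
+366 (one year; includes Feb 29, 1692) → Sep 16, 1692 (1381 left).
+365 (one year) → Sep 16, 1693 (1016 left).
+365 (one year) → Sep 16, 1694 (651 left).
+365 (one year) → Sep 16, 1695 (286 left).
Sep has 30 days: +15 → Oct 1, 1695 (271 left).
Oct has 31 days: +31 → Nov 1, 1695 (240 left).
Nov has 30 days: +30 → Dec 1, 1695 (210 left).
Dec has 31 days: +31 → Jan 1, 1696 (179 left).
Jan has 31 days: +31 → Feb 1, 1696 (148 left).
Feb has 29 days: +29 → Mar 1, 1696 (119 left).
Mar has 31 days: +31 → Apr 1, 1696 (88 left).
Apr has 30 days: +30 → May 1, 1696 (58 left).
May has 31 days: +31 → Jun 1, 1696 (27 left).
+27 → Jun 28, 1696.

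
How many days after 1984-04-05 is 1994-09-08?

3808

Apr 5, 1984 → Apr 5, 1985: 365 days.
Apr 5, 1985 → Apr 5, 1986: 365 days.
Apr 5, 1986 → Apr 5, 1987: 365 days.
Apr 5, 1987 → Apr 5, 1988: 366 days (Feb 29, 1988 is in that span).
Apr 5, 1988 → Apr 5, 1989: 365 days.
Apr 5, 1989 → Apr 5, 1990: 365 days.
Apr 5, 1990 → Apr 5, 1991: 365 days.
Apr 5, 1991 → Apr 5, 1992: 366 days (Feb 29, 1992 is in that span).
Apr 5, 1992 → Apr 5, 1993: 365 days.
Apr 5, 1993 → Apr 5, 1994: 365 days.
Apr 5, 1994 → May 5, 1994: 30 days (April has 30).
May 5, 1994 → Jun 5, 1994: 31 days (May has 31).
Jun 5, 1994 → Jul 5, 1994: 30 days (June has 30).
Jul 5, 1994 → Aug 5, 1994: 31 days (July has 31).
Aug 5, 1994 → Sep 5, 1994: 31 days (August has 31).
Sep 5, 1994 → Sep 8, 1994: 3 days.
Total: 3808 days.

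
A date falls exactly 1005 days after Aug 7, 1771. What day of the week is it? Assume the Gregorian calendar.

Sunday

Aug 7, 1771 is a Wednesday.
1005 mod 7 = 4, so 1005 days after a Wednesday is Wednesday + 4 = Sunday.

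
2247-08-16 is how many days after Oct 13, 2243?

Oct 13, 2243 → Oct 13, 2244: 366 days (Feb 29, 2244 is in that span).
Oct 13, 2244 → Oct 13, 2245: 365 days.
Oct 13, 2245 → Oct 13, 2246: 365 days.
Oct 13, 2246 → Nov 13, 2246: 31 days (October has 31).
Nov 13, 2246 → Dec 13, 2246: 30 days (November has 30).
Dec 13, 2246 → Jan 13, 2247: 31 days (December has 31).
Jan 13, 2247 → Feb 13, 2247: 31 days (January has 31).
Feb 13, 2247 → Mar 13, 2247: 28 days (February has 28).
Mar 13, 2247 → Apr 13, 2247: 31 days (March has 31).
Apr 13, 2247 → May 13, 2247: 30 days (April has 30).
May 13, 2247 → Jun 13, 2247: 31 days (May has 31).
Jun 13, 2247 → Jul 13, 2247: 30 days (June has 30).
Jul 13, 2247 → Aug 13, 2247: 31 days (July has 31).
Aug 13, 2247 → Aug 16, 2247: 3 days.
Total: 1403 days.

1403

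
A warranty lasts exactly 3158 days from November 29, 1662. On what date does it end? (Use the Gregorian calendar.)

July 23, 1671

+365 (one year) → Nov 29, 1663 (2793 left).
+366 (one year; includes Feb 29, 1664) → Nov 29, 1664 (2427 left).
+365 (one year) → Nov 29, 1665 (2062 left).
+365 (one year) → Nov 29, 1666 (1697 left).
+365 (one year) → Nov 29, 1667 (1332 left).
+366 (one year; includes Feb 29, 1668) → Nov 29, 1668 (966 left).
+365 (one year) → Nov 29, 1669 (601 left).
+365 (one year) → Nov 29, 1670 (236 left).
Nov has 30 days: +2 → Dec 1, 1670 (234 left).
Dec has 31 days: +31 → Jan 1, 1671 (203 left).
Jan has 31 days: +31 → Feb 1, 1671 (172 left).
Feb has 28 days: +28 → Mar 1, 1671 (144 left).
Mar has 31 days: +31 → Apr 1, 1671 (113 left).
Apr has 30 days: +30 → May 1, 1671 (83 left).
May has 31 days: +31 → Jun 1, 1671 (52 left).
Jun has 30 days: +30 → Jul 1, 1671 (22 left).
+22 → Jul 23, 1671.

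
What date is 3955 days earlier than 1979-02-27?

−365 (one year) → Feb 27, 1978 (3590 left).
−365 (one year) → Feb 27, 1977 (3225 left).
−366 (one year; includes Feb 29, 1976) → Feb 27, 1976 (2859 left).
−365 (one year) → Feb 27, 1975 (2494 left).
−365 (one year) → Feb 27, 1974 (2129 left).
−365 (one year) → Feb 27, 1973 (1764 left).
−366 (one year; includes Feb 29, 1972) → Feb 27, 1972 (1398 left).
−365 (one year) → Feb 27, 1971 (1033 left).
−365 (one year) → Feb 27, 1970 (668 left).
−365 (one year) → Feb 27, 1969 (303 left).
−27 → Jan 31, 1969 (end of Jan, 31 days; 276 left).
−31 → Dec 31, 1968 (end of Dec, 31 days; 245 left).
−31 → Nov 30, 1968 (end of Nov, 30 days; 214 left).
−30 → Oct 31, 1968 (end of Oct, 31 days; 184 left).
−31 → Sep 30, 1968 (end of Sep, 30 days; 153 left).
−30 → Aug 31, 1968 (end of Aug, 31 days; 123 left).
−31 → Jul 31, 1968 (end of Jul, 31 days; 92 left).
−31 → Jun 30, 1968 (end of Jun, 30 days; 61 left).
−30 → May 31, 1968 (end of May, 31 days; 31 left).
−31 → Apr 30, 1968 (end of Apr, 30 days; 0 left).

April 30, 1968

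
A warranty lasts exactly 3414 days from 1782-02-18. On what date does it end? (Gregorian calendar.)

+365 (one year) → Feb 18, 1783 (3049 left).
+365 (one year) → Feb 18, 1784 (2684 left).
+366 (one year; includes Feb 29, 1784) → Feb 18, 1785 (2318 left).
+365 (one year) → Feb 18, 1786 (1953 left).
+365 (one year) → Feb 18, 1787 (1588 left).
+365 (one year) → Feb 18, 1788 (1223 left).
+366 (one year; includes Feb 29, 1788) → Feb 18, 1789 (857 left).
+365 (one year) → Feb 18, 1790 (492 left).
+365 (one year) → Feb 18, 1791 (127 left).
Feb has 28 days: +11 → Mar 1, 1791 (116 left).
Mar has 31 days: +31 → Apr 1, 1791 (85 left).
Apr has 30 days: +30 → May 1, 1791 (55 left).
May has 31 days: +31 → Jun 1, 1791 (24 left).
+24 → Jun 25, 1791.

June 25, 1791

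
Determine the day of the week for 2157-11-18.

Friday

Doomsday rule: the anchor day for the 2100s is Sunday. For year 57: 57÷12 = 4 r 9, and 9÷4 = 2, so 4+9+2 = 15.
Sunday + 15 ≡ Monday — that's 2157's doomsday.
In November the doomsday date is Nov 7.
Nov 18 is 11 days after Nov 7; 11 mod 7 = 4, so Monday + 4 = Friday.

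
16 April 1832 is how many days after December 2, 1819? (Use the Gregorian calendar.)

4519

Dec 2, 1819 → Dec 2, 1820: 366 days (Feb 29, 1820 is in that span).
Dec 2, 1820 → Dec 2, 1821: 365 days.
Dec 2, 1821 → Dec 2, 1822: 365 days.
Dec 2, 1822 → Dec 2, 1823: 365 days.
Dec 2, 1823 → Dec 2, 1824: 366 days (Feb 29, 1824 is in that span).
Dec 2, 1824 → Dec 2, 1825: 365 days.
Dec 2, 1825 → Dec 2, 1826: 365 days.
Dec 2, 1826 → Dec 2, 1827: 365 days.
Dec 2, 1827 → Dec 2, 1828: 366 days (Feb 29, 1828 is in that span).
Dec 2, 1828 → Dec 2, 1829: 365 days.
Dec 2, 1829 → Dec 2, 1830: 365 days.
Dec 2, 1830 → Dec 2, 1831: 365 days.
Dec 2, 1831 → Jan 2, 1832: 31 days (December has 31).
Jan 2, 1832 → Feb 2, 1832: 31 days (January has 31).
Feb 2, 1832 → Mar 2, 1832: 29 days (February has 29).
Mar 2, 1832 → Apr 2, 1832: 31 days (March has 31).
Apr 2, 1832 → Apr 16, 1832: 14 days.
Total: 4519 days.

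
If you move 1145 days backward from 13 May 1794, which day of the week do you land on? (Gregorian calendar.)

Friday

May 13, 1794 is a Tuesday.
1145 mod 7 = 4, so 1145 days before a Tuesday is Tuesday − 4 = Friday.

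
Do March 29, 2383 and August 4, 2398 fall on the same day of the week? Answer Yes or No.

Yes

From Mar 29, 2383 to Aug 4, 2398 is 5607 days.
5607 mod 7 = 0, so they are the same weekday.
(Mar 29, 2383 is a Tuesday; Aug 4, 2398 is a Tuesday.)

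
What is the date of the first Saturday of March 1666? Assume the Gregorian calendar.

March 6, 1666

March 1, 1666 is a Monday.
The first Saturday is therefore March 6 (5 days later).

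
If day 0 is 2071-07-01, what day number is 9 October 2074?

1196

Jul 1, 2071 → Jul 1, 2072: 366 days (Feb 29, 2072 is in that span).
Jul 1, 2072 → Jul 1, 2073: 365 days.
Jul 1, 2073 → Jul 1, 2074: 365 days.
Jul 1, 2074 → Aug 1, 2074: 31 days (July has 31).
Aug 1, 2074 → Sep 1, 2074: 31 days (August has 31).
Sep 1, 2074 → Oct 1, 2074: 30 days (September has 30).
Oct 1, 2074 → Oct 9, 2074: 8 days.
Total: 1196 days.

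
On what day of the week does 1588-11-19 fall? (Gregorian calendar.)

Saturday

Doomsday rule: the anchor day for the 1500s is Wednesday. For year 88: 88÷12 = 7 r 4, and 4÷4 = 1, so 7+4+1 = 12.
Wednesday + 12 ≡ Monday — that's 1588's doomsday.
In November the doomsday date is Nov 7.
Nov 19 is 12 days after Nov 7; 12 mod 7 = 5, so Monday + 5 = Saturday.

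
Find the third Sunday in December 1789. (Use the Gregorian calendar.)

December 1, 1789 is a Tuesday.
The first Sunday is therefore December 6 (5 days later).
The third Sunday is 6 + 2×7 = December 20.

December 20, 1789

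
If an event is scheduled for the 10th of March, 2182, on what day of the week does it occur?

Doomsday rule: the anchor day for the 2100s is Sunday. For year 82: 82÷12 = 6 r 10, and 10÷4 = 2, so 6+10+2 = 18.
Sunday + 18 ≡ Thursday — that's 2182's doomsday.
In March the doomsday date is Mar 14.
Mar 10 is 4 days before Mar 14; 4 mod 7 = 4, so Thursday − 4 = Sunday.

Sunday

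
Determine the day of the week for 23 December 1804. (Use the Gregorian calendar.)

Sunday

Doomsday rule: the anchor day for the 1800s is Friday. For year 04: 4÷12 = 0 r 4, and 4÷4 = 1, so 0+4+1 = 5.
Friday + 5 ≡ Wednesday — that's 1804's doomsday.
In December the doomsday date is Dec 12.
Dec 23 is 11 days after Dec 12; 11 mod 7 = 4, so Wednesday + 4 = Sunday.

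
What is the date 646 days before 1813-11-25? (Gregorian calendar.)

February 18, 1812

−365 (one year) → Nov 25, 1812 (281 left).
−25 → Oct 31, 1812 (end of Oct, 31 days; 256 left).
−31 → Sep 30, 1812 (end of Sep, 30 days; 225 left).
−30 → Aug 31, 1812 (end of Aug, 31 days; 195 left).
−31 → Jul 31, 1812 (end of Jul, 31 days; 164 left).
−31 → Jun 30, 1812 (end of Jun, 30 days; 133 left).
−30 → May 31, 1812 (end of May, 31 days; 103 left).
−31 → Apr 30, 1812 (end of Apr, 30 days; 72 left).
−30 → Mar 31, 1812 (end of Mar, 31 days; 42 left).
−31 → Feb 29, 1812 (end of Feb, 29 days; 11 left).
−11 → Feb 18, 1812.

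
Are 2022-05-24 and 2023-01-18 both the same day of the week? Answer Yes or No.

No

From May 24, 2022 to Jan 18, 2023 is 239 days.
239 mod 7 = 1, so they are different weekdays.
(May 24, 2022 is a Tuesday; Jan 18, 2023 is a Wednesday.)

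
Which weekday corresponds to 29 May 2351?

Doomsday rule: the anchor day for the 2300s is Wednesday. For year 51: 51÷12 = 4 r 3, and 3÷4 = 0, so 4+3+0 = 7.
Wednesday + 7 ≡ Wednesday — that's 2351's doomsday.
In May the doomsday date is May 9.
May 29 is 20 days after May 9; 20 mod 7 = 6, so Wednesday + 6 = Tuesday.

Tuesday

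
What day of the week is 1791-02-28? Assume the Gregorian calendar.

Doomsday rule: the anchor day for the 1700s is Sunday. For year 91: 91÷12 = 7 r 7, and 7÷4 = 1, so 7+7+1 = 15.
Sunday + 15 ≡ Monday — that's 1791's doomsday.
In February the doomsday date is Feb 28 (1791 is not a leap year).
Feb 28 is the doomsday itself: Monday.

Monday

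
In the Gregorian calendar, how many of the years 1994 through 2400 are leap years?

99

Multiples of 4 in [1994,2400]: 102.
Of those, multiples of 100: 5 (not leap unless ÷400).
Multiples of 400: 2.
Leap years = 102 − 5 + 2 = 99.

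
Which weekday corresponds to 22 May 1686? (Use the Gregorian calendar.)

Wednesday

Doomsday rule: the anchor day for the 1600s is Tuesday. For year 86: 86÷12 = 7 r 2, and 2÷4 = 0, so 7+2+0 = 9.
Tuesday + 9 ≡ Thursday — that's 1686's doomsday.
In May the doomsday date is May 9.
May 22 is 13 days after May 9; 13 mod 7 = 6, so Thursday + 6 = Wednesday.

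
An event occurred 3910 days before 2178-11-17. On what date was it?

−365 (one year) → Nov 17, 2177 (3545 left).
−365 (one year) → Nov 17, 2176 (3180 left).
−366 (one year; includes Feb 29, 2176) → Nov 17, 2175 (2814 left).
−365 (one year) → Nov 17, 2174 (2449 left).
−365 (one year) → Nov 17, 2173 (2084 left).
−365 (one year) → Nov 17, 2172 (1719 left).
−366 (one year; includes Feb 29, 2172) → Nov 17, 2171 (1353 left).
−365 (one year) → Nov 17, 2170 (988 left).
−365 (one year) → Nov 17, 2169 (623 left).
−365 (one year) → Nov 17, 2168 (258 left).
−17 → Oct 31, 2168 (end of Oct, 31 days; 241 left).
−31 → Sep 30, 2168 (end of Sep, 30 days; 210 left).
−30 → Aug 31, 2168 (end of Aug, 31 days; 180 left).
−31 → Jul 31, 2168 (end of Jul, 31 days; 149 left).
−31 → Jun 30, 2168 (end of Jun, 30 days; 118 left).
−30 → May 31, 2168 (end of May, 31 days; 88 left).
−31 → Apr 30, 2168 (end of Apr, 30 days; 57 left).
−30 → Mar 31, 2168 (end of Mar, 31 days; 27 left).
−27 → Mar 4, 2168.

March 4, 2168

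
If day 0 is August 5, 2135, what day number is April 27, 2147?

Aug 5, 2135 → Aug 5, 2136: 366 days (Feb 29, 2136 is in that span).
Aug 5, 2136 → Aug 5, 2137: 365 days.
Aug 5, 2137 → Aug 5, 2138: 365 days.
Aug 5, 2138 → Aug 5, 2139: 365 days.
Aug 5, 2139 → Aug 5, 2140: 366 days (Feb 29, 2140 is in that span).
Aug 5, 2140 → Aug 5, 2141: 365 days.
Aug 5, 2141 → Aug 5, 2142: 365 days.
Aug 5, 2142 → Aug 5, 2143: 365 days.
Aug 5, 2143 → Aug 5, 2144: 366 days (Feb 29, 2144 is in that span).
Aug 5, 2144 → Aug 5, 2145: 365 days.
Aug 5, 2145 → Aug 5, 2146: 365 days.
Aug 5, 2146 → Sep 5, 2146: 31 days (August has 31).
Sep 5, 2146 → Oct 5, 2146: 30 days (September has 30).
Oct 5, 2146 → Nov 5, 2146: 31 days (October has 31).
Nov 5, 2146 → Dec 5, 2146: 30 days (November has 30).
Dec 5, 2146 → Jan 5, 2147: 31 days (December has 31).
Jan 5, 2147 → Feb 5, 2147: 31 days (January has 31).
Feb 5, 2147 → Mar 5, 2147: 28 days (February has 28).
Mar 5, 2147 → Apr 5, 2147: 31 days (March has 31).
Apr 5, 2147 → Apr 27, 2147: 22 days.
Total: 4283 days.

4283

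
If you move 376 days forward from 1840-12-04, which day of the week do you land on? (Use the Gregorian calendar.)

Dec 4, 1840 is a Friday.
376 mod 7 = 5, so 376 days after a Friday is Friday + 5 = Wednesday.

Wednesday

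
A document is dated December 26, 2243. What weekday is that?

January 1, 2243 is a Sunday.
Jan 1, 2243 → Feb 1, 2243: 31 days (January has 31).
Feb 1, 2243 → Mar 1, 2243: 28 days (February has 28).
Mar 1, 2243 → Apr 1, 2243: 31 days (March has 31).
Apr 1, 2243 → May 1, 2243: 30 days (April has 30).
May 1, 2243 → Jun 1, 2243: 31 days (May has 31).
Jun 1, 2243 → Jul 1, 2243: 30 days (June has 30).
Jul 1, 2243 → Aug 1, 2243: 31 days (July has 31).
Aug 1, 2243 → Sep 1, 2243: 31 days (August has 31).
Sep 1, 2243 → Oct 1, 2243: 30 days (September has 30).
Oct 1, 2243 → Nov 1, 2243: 31 days (October has 31).
Nov 1, 2243 → Dec 1, 2243: 30 days (November has 30).
Dec 1, 2243 → Dec 26, 2243: 25 days.
Total: 359 days.
359 mod 7 = 2, so Sunday + 2 = Tuesday.

Tuesday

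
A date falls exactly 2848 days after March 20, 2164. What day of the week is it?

Monday

Mar 20, 2164 is a Tuesday.
2848 mod 7 = 6, so 2848 days after a Tuesday is Tuesday + 6 = Monday.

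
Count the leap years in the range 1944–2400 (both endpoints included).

Multiples of 4 in [1944,2400]: 115.
Of those, multiples of 100: 5 (not leap unless ÷400).
Multiples of 400: 2.
Leap years = 115 − 5 + 2 = 112.

112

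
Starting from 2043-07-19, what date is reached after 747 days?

+366 (one year; includes Feb 29, 2044) → Jul 19, 2044 (381 left).
Jul has 31 days: +13 → Aug 1, 2044 (368 left).
Aug has 31 days: +31 → Sep 1, 2044 (337 left).
Sep has 30 days: +30 → Oct 1, 2044 (307 left).
Oct has 31 days: +31 → Nov 1, 2044 (276 left).
Nov has 30 days: +30 → Dec 1, 2044 (246 left).
Dec has 31 days: +31 → Jan 1, 2045 (215 left).
Jan has 31 days: +31 → Feb 1, 2045 (184 left).
Feb has 28 days: +28 → Mar 1, 2045 (156 left).
Mar has 31 days: +31 → Apr 1, 2045 (125 left).
Apr has 30 days: +30 → May 1, 2045 (95 left).
May has 31 days: +31 → Jun 1, 2045 (64 left).
Jun has 30 days: +30 → Jul 1, 2045 (34 left).
Jul has 31 days: +31 → Aug 1, 2045 (3 left).
+3 → Aug 4, 2045.

August 4, 2045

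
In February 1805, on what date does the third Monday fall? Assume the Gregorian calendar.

February 18, 1805

February 1, 1805 is a Friday.
The first Monday is therefore February 4 (3 days later).
The third Monday is 4 + 2×7 = February 18.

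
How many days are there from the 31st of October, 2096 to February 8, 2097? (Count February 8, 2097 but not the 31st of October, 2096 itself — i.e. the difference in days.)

Oct 31, 2096 → Nov 30, 2096: 30 days (October has 31).
Nov 30, 2096 → Dec 30, 2096: 30 days (November has 30).
Dec 30, 2096 → Jan 30, 2097: 31 days (December has 31).
Jan 30, 2097 → Feb 8, 2097: 9 days.
Total: 100 days.

100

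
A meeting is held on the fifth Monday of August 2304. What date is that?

August 29, 2304

August 1, 2304 is a Monday.
The first Monday is therefore August 1 (same day).
The fifth Monday is 1 + 4×7 = August 29.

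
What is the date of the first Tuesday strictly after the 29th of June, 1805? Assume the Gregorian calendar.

Jun 29, 1805 is a Saturday.
From Saturday to the next Tuesday is 3 days.
Jun 29, 1805 + 3 = Jul 2, 1805.

July 2, 1805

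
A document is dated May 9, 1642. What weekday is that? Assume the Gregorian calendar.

Doomsday rule: the anchor day for the 1600s is Tuesday. For year 42: 42÷12 = 3 r 6, and 6÷4 = 1, so 3+6+1 = 10.
Tuesday + 10 ≡ Friday — that's 1642's doomsday.
In May the doomsday date is May 9.
May 9 is the doomsday itself: Friday.

Friday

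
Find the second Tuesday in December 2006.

December 1, 2006 is a Friday.
The first Tuesday is therefore December 5 (4 days later).
The second Tuesday is 5 + 1×7 = December 12.

December 12, 2006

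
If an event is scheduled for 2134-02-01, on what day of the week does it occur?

Doomsday rule: the anchor day for the 2100s is Sunday. For year 34: 34÷12 = 2 r 10, and 10÷4 = 2, so 2+10+2 = 14.
Sunday + 14 ≡ Sunday — that's 2134's doomsday.
In February the doomsday date is Feb 28 (2134 is not a leap year).
Feb 1 is 27 days before Feb 28; 27 mod 7 = 6, so Sunday − 6 = Monday.

Monday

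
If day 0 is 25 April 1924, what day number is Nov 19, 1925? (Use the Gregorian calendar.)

Apr 25, 1924 → Apr 25, 1925: 365 days.
Apr 25, 1925 → May 25, 1925: 30 days (April has 30).
May 25, 1925 → Jun 25, 1925: 31 days (May has 31).
Jun 25, 1925 → Jul 25, 1925: 30 days (June has 30).
Jul 25, 1925 → Aug 25, 1925: 31 days (July has 31).
Aug 25, 1925 → Sep 25, 1925: 31 days (August has 31).
Sep 25, 1925 → Oct 25, 1925: 30 days (September has 30).
Oct 25, 1925 → Nov 19, 1925: 25 days.
Total: 573 days.

573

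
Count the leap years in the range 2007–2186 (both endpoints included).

Multiples of 4 in [2007,2186]: 45.
Of those, multiples of 100: 1 (not leap unless ÷400).
Multiples of 400: 0.
Leap years = 45 − 1 + 0 = 44.

44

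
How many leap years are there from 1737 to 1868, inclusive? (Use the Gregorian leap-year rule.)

Multiples of 4 in [1737,1868]: 33.
Of those, multiples of 100: 1 (not leap unless ÷400).
Multiples of 400: 0.
Leap years = 33 − 1 + 0 = 32.

32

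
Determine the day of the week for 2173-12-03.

January 1, 2173 is a Friday.
Jan 1, 2173 → Feb 1, 2173: 31 days (January has 31).
Feb 1, 2173 → Mar 1, 2173: 28 days (February has 28).
Mar 1, 2173 → Apr 1, 2173: 31 days (March has 31).
Apr 1, 2173 → May 1, 2173: 30 days (April has 30).
May 1, 2173 → Jun 1, 2173: 31 days (May has 31).
Jun 1, 2173 → Jul 1, 2173: 30 days (June has 30).
Jul 1, 2173 → Aug 1, 2173: 31 days (July has 31).
Aug 1, 2173 → Sep 1, 2173: 31 days (August has 31).
Sep 1, 2173 → Oct 1, 2173: 30 days (September has 30).
Oct 1, 2173 → Nov 1, 2173: 31 days (October has 31).
Nov 1, 2173 → Dec 1, 2173: 30 days (November has 30).
Dec 1, 2173 → Dec 3, 2173: 2 days.
Total: 336 days.
336 mod 7 = 0, so Friday + 0 = Friday.

Friday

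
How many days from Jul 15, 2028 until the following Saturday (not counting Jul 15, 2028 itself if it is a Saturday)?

7

Jul 15, 2028 is a Saturday.
From Saturday to the next Saturday is 7 days.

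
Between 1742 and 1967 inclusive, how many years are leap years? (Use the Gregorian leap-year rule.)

54

Multiples of 4 in [1742,1967]: 56.
Of those, multiples of 100: 2 (not leap unless ÷400).
Multiples of 400: 0.
Leap years = 56 − 2 + 0 = 54.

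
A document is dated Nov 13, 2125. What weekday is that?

Tuesday

Doomsday rule: the anchor day for the 2100s is Sunday. For year 25: 25÷12 = 2 r 1, and 1÷4 = 0, so 2+1+0 = 3.
Sunday + 3 ≡ Wednesday — that's 2125's doomsday.
In November the doomsday date is Nov 7.
Nov 13 is 6 days after Nov 7; 6 mod 7 = 6, so Wednesday + 6 = Tuesday.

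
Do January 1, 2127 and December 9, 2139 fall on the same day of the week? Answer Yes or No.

From Jan 1, 2127 to Dec 9, 2139 is 4725 days.
4725 mod 7 = 0, so they are the same weekday.
(Jan 1, 2127 is a Wednesday; Dec 9, 2139 is a Wednesday.)

Yes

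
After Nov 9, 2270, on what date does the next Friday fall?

Nov 9, 2270 is a Wednesday.
From Wednesday to the next Friday is 2 days.
Nov 9, 2270 + 2 = Nov 11, 2270.

November 11, 2270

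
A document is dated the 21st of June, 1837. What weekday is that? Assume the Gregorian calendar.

Wednesday

January 1, 1837 is a Sunday.
Jan 1, 1837 → Feb 1, 1837: 31 days (January has 31).
Feb 1, 1837 → Mar 1, 1837: 28 days (February has 28).
Mar 1, 1837 → Apr 1, 1837: 31 days (March has 31).
Apr 1, 1837 → May 1, 1837: 30 days (April has 30).
May 1, 1837 → Jun 1, 1837: 31 days (May has 31).
Jun 1, 1837 → Jun 21, 1837: 20 days.
Total: 171 days.
171 mod 7 = 3, so Sunday + 3 = Wednesday.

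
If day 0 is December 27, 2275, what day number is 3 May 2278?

Dec 27, 2275 → Dec 27, 2276: 366 days (Feb 29, 2276 is in that span).
Dec 27, 2276 → Dec 27, 2277: 365 days.
Dec 27, 2277 → Jan 27, 2278: 31 days (December has 31).
Jan 27, 2278 → Feb 27, 2278: 31 days (January has 31).
Feb 27, 2278 → Mar 27, 2278: 28 days (February has 28).
Mar 27, 2278 → Apr 27, 2278: 31 days (March has 31).
Apr 27, 2278 → May 3, 2278: 6 days.
Total: 858 days.

858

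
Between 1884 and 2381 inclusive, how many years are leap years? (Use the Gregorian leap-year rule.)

121

Multiples of 4 in [1884,2381]: 125.
Of those, multiples of 100: 5 (not leap unless ÷400).
Multiples of 400: 1.
Leap years = 125 − 5 + 1 = 121.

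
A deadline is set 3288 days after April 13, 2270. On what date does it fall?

+365 (one year) → Apr 13, 2271 (2923 left).
+366 (one year; includes Feb 29, 2272) → Apr 13, 2272 (2557 left).
+365 (one year) → Apr 13, 2273 (2192 left).
+365 (one year) → Apr 13, 2274 (1827 left).
+365 (one year) → Apr 13, 2275 (1462 left).
+366 (one year; includes Feb 29, 2276) → Apr 13, 2276 (1096 left).
+365 (one year) → Apr 13, 2277 (731 left).
+365 (one year) → Apr 13, 2278 (366 left).
Apr has 30 days: +18 → May 1, 2278 (348 left).
May has 31 days: +31 → Jun 1, 2278 (317 left).
Jun has 30 days: +30 → Jul 1, 2278 (287 left).
Jul has 31 days: +31 → Aug 1, 2278 (256 left).
Aug has 31 days: +31 → Sep 1, 2278 (225 left).
Sep has 30 days: +30 → Oct 1, 2278 (195 left).
Oct has 31 days: +31 → Nov 1, 2278 (164 left).
Nov has 30 days: +30 → Dec 1, 2278 (134 left).
Dec has 31 days: +31 → Jan 1, 2279 (103 left).
Jan has 31 days: +31 → Feb 1, 2279 (72 left).
Feb has 28 days: +28 → Mar 1, 2279 (44 left).
Mar has 31 days: +31 → Apr 1, 2279 (13 left).
+13 → Apr 14, 2279.

April 14, 2279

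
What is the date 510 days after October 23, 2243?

March 16, 2245

+366 (one year; includes Feb 29, 2244) → Oct 23, 2244 (144 left).
Oct has 31 days: +9 → Nov 1, 2244 (135 left).
Nov has 30 days: +30 → Dec 1, 2244 (105 left).
Dec has 31 days: +31 → Jan 1, 2245 (74 left).
Jan has 31 days: +31 → Feb 1, 2245 (43 left).
Feb has 28 days: +28 → Mar 1, 2245 (15 left).
+15 → Mar 16, 2245.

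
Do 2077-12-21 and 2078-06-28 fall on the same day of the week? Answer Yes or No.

Yes

From Dec 21, 2077 to Jun 28, 2078 is 189 days.
189 mod 7 = 0, so they are the same weekday.
(Dec 21, 2077 is a Tuesday; Jun 28, 2078 is a Tuesday.)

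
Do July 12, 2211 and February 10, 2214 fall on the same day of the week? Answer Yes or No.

From Jul 12, 2211 to Feb 10, 2214 is 944 days.
944 mod 7 = 6, so they are different weekdays.
(Jul 12, 2211 is a Friday; Feb 10, 2214 is a Thursday.)

No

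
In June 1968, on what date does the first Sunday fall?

June 2, 1968

June 1, 1968 is a Saturday.
The first Sunday is therefore June 2 (1 days later).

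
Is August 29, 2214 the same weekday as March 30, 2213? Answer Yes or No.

No

From Mar 30, 2213 to Aug 29, 2214 is 517 days.
517 mod 7 = 6, so they are different weekdays.
(Mar 30, 2213 is a Tuesday; Aug 29, 2214 is a Monday.)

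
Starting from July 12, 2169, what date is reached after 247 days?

Jul has 31 days: +20 → Aug 1, 2169 (227 left).
Aug has 31 days: +31 → Sep 1, 2169 (196 left).
Sep has 30 days: +30 → Oct 1, 2169 (166 left).
Oct has 31 days: +31 → Nov 1, 2169 (135 left).
Nov has 30 days: +30 → Dec 1, 2169 (105 left).
Dec has 31 days: +31 → Jan 1, 2170 (74 left).
Jan has 31 days: +31 → Feb 1, 2170 (43 left).
Feb has 28 days: +28 → Mar 1, 2170 (15 left).
+15 → Mar 16, 2170.

March 16, 2170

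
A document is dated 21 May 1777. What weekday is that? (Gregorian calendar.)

Wednesday

Doomsday rule: the anchor day for the 1700s is Sunday. For year 77: 77÷12 = 6 r 5, and 5÷4 = 1, so 6+5+1 = 12.
Sunday + 12 ≡ Friday — that's 1777's doomsday.
In May the doomsday date is May 9.
May 21 is 12 days after May 9; 12 mod 7 = 5, so Friday + 5 = Wednesday.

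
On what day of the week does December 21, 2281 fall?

Wednesday

Doomsday rule: the anchor day for the 2200s is Friday. For year 81: 81÷12 = 6 r 9, and 9÷4 = 2, so 6+9+2 = 17.
Friday + 17 ≡ Monday — that's 2281's doomsday.
In December the doomsday date is Dec 12.
Dec 21 is 9 days after Dec 12; 9 mod 7 = 2, so Monday + 2 = Wednesday.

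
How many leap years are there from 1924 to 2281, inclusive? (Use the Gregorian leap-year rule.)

88

Multiples of 4 in [1924,2281]: 90.
Of those, multiples of 100: 3 (not leap unless ÷400).
Multiples of 400: 1.
Leap years = 90 − 3 + 1 = 88.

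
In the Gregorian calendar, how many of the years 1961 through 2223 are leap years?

63

Multiples of 4 in [1961,2223]: 65.
Of those, multiples of 100: 3 (not leap unless ÷400).
Multiples of 400: 1.
Leap years = 65 − 3 + 1 = 63.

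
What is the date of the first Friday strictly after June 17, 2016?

Jun 17, 2016 is a Friday.
From Friday to the next Friday is 7 days.
Jun 17, 2016 + 7 = Jun 24, 2016.

June 24, 2016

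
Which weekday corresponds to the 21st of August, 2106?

Doomsday rule: the anchor day for the 2100s is Sunday. For year 06: 6÷12 = 0 r 6, and 6÷4 = 1, so 0+6+1 = 7.
Sunday + 7 ≡ Sunday — that's 2106's doomsday.
In August the doomsday date is Aug 8.
Aug 21 is 13 days after Aug 8; 13 mod 7 = 6, so Sunday + 6 = Saturday.

Saturday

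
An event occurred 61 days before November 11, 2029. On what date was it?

September 11, 2029

−11 → Oct 31, 2029 (end of Oct, 31 days; 50 left).
−31 → Sep 30, 2029 (end of Sep, 30 days; 19 left).
−19 → Sep 11, 2029.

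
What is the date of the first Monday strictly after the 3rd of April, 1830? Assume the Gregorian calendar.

Apr 3, 1830 is a Saturday.
From Saturday to the next Monday is 2 days.
Apr 3, 1830 + 2 = Apr 5, 1830.

April 5, 1830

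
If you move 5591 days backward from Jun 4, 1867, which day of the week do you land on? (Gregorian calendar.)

Jun 4, 1867 is a Tuesday.
5591 mod 7 = 5, so 5591 days before a Tuesday is Tuesday − 5 = Thursday.

Thursday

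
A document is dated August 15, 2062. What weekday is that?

Doomsday rule: the anchor day for the 2000s is Tuesday. For year 62: 62÷12 = 5 r 2, and 2÷4 = 0, so 5+2+0 = 7.
Tuesday + 7 ≡ Tuesday — that's 2062's doomsday.
In August the doomsday date is Aug 8.
Aug 15 is 7 days after Aug 8; 7 mod 7 = 0, so Tuesday + 0 = Tuesday.

Tuesday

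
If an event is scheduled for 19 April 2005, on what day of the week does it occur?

Tuesday

Doomsday rule: the anchor day for the 2000s is Tuesday. For year 05: 5÷12 = 0 r 5, and 5÷4 = 1, so 0+5+1 = 6.
Tuesday + 6 ≡ Monday — that's 2005's doomsday.
In April the doomsday date is Apr 4.
Apr 19 is 15 days after Apr 4; 15 mod 7 = 1, so Monday + 1 = Tuesday.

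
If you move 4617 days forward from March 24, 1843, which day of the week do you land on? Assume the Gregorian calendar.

Tuesday

First find the weekday of Mar 24, 1843. Doomsday rule: the anchor day for the 1800s is Friday. For year 43: 43÷12 = 3 r 7, and 7÷4 = 1, so 3+7+1 = 11.
Friday + 11 ≡ Tuesday — that's 1843's doomsday.
In March the doomsday date is Mar 14.
Mar 24 is 10 days after Mar 14; 10 mod 7 = 3, so Tuesday + 3 = Friday.
4617 mod 7 = 4, so 4617 days after a Friday is Friday + 4 = Tuesday.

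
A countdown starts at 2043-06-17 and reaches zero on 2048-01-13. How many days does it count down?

Jun 17, 2043 → Jun 17, 2044: 366 days (Feb 29, 2044 is in that span).
Jun 17, 2044 → Jun 17, 2045: 365 days.
Jun 17, 2045 → Jun 17, 2046: 365 days.
Jun 17, 2046 → Jun 17, 2047: 365 days.
Jun 17, 2047 → Jul 17, 2047: 30 days (June has 30).
Jul 17, 2047 → Aug 17, 2047: 31 days (July has 31).
Aug 17, 2047 → Sep 17, 2047: 31 days (August has 31).
Sep 17, 2047 → Oct 17, 2047: 30 days (September has 30).
Oct 17, 2047 → Nov 17, 2047: 31 days (October has 31).
Nov 17, 2047 → Dec 17, 2047: 30 days (November has 30).
Dec 17, 2047 → Jan 13, 2048: 27 days.
Total: 1671 days.

1671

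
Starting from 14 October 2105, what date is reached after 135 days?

February 26, 2106

Oct has 31 days: +18 → Nov 1, 2105 (117 left).
Nov has 30 days: +30 → Dec 1, 2105 (87 left).
Dec has 31 days: +31 → Jan 1, 2106 (56 left).
Jan has 31 days: +31 → Feb 1, 2106 (25 left).
+25 → Feb 26, 2106.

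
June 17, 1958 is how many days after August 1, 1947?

Aug 1, 1947 → Aug 1, 1948: 366 days (Feb 29, 1948 is in that span).
Aug 1, 1948 → Aug 1, 1949: 365 days.
Aug 1, 1949 → Aug 1, 1950: 365 days.
Aug 1, 1950 → Aug 1, 1951: 365 days.
Aug 1, 1951 → Aug 1, 1952: 366 days (Feb 29, 1952 is in that span).
Aug 1, 1952 → Aug 1, 1953: 365 days.
Aug 1, 1953 → Aug 1, 1954: 365 days.
Aug 1, 1954 → Aug 1, 1955: 365 days.
Aug 1, 1955 → Aug 1, 1956: 366 days (Feb 29, 1956 is in that span).
Aug 1, 1956 → Aug 1, 1957: 365 days.
Aug 1, 1957 → Sep 1, 1957: 31 days (August has 31).
Sep 1, 1957 → Oct 1, 1957: 30 days (September has 30).
Oct 1, 1957 → Nov 1, 1957: 31 days (October has 31).
Nov 1, 1957 → Dec 1, 1957: 30 days (November has 30).
Dec 1, 1957 → Jan 1, 1958: 31 days (December has 31).
Jan 1, 1958 → Feb 1, 1958: 31 days (January has 31).
Feb 1, 1958 → Mar 1, 1958: 28 days (February has 28).
Mar 1, 1958 → Apr 1, 1958: 31 days (March has 31).
Apr 1, 1958 → May 1, 1958: 30 days (April has 30).
May 1, 1958 → Jun 1, 1958: 31 days (May has 31).
Jun 1, 1958 → Jun 17, 1958: 16 days.
Total: 3973 days.

3973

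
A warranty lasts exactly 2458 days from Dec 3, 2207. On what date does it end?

+366 (one year; includes Feb 29, 2208) → Dec 3, 2208 (2092 left).
+365 (one year) → Dec 3, 2209 (1727 left).
+365 (one year) → Dec 3, 2210 (1362 left).
+365 (one year) → Dec 3, 2211 (997 left).
+366 (one year; includes Feb 29, 2212) → Dec 3, 2212 (631 left).
+365 (one year) → Dec 3, 2213 (266 left).
Dec has 31 days: +29 → Jan 1, 2214 (237 left).
Jan has 31 days: +31 → Feb 1, 2214 (206 left).
Feb has 28 days: +28 → Mar 1, 2214 (178 left).
Mar has 31 days: +31 → Apr 1, 2214 (147 left).
Apr has 30 days: +30 → May 1, 2214 (117 left).
May has 31 days: +31 → Jun 1, 2214 (86 left).
Jun has 30 days: +30 → Jul 1, 2214 (56 left).
Jul has 31 days: +31 → Aug 1, 2214 (25 left).
+25 → Aug 26, 2214.

August 26, 2214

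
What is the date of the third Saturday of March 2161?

March 1, 2161 is a Sunday.
The first Saturday is therefore March 7 (6 days later).
The third Saturday is 7 + 2×7 = March 21.

March 21, 2161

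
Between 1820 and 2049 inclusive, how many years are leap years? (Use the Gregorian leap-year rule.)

57

Multiples of 4 in [1820,2049]: 58.
Of those, multiples of 100: 2 (not leap unless ÷400).
Multiples of 400: 1.
Leap years = 58 − 2 + 1 = 57.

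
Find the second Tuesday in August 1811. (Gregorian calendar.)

August 13, 1811

August 1, 1811 is a Thursday.
The first Tuesday is therefore August 6 (5 days later).
The second Tuesday is 6 + 1×7 = August 13.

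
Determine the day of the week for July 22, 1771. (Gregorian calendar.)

Monday

Doomsday rule: the anchor day for the 1700s is Sunday. For year 71: 71÷12 = 5 r 11, and 11÷4 = 2, so 5+11+2 = 18.
Sunday + 18 ≡ Thursday — that's 1771's doomsday.
In July the doomsday date is Jul 11.
Jul 22 is 11 days after Jul 11; 11 mod 7 = 4, so Thursday + 4 = Monday.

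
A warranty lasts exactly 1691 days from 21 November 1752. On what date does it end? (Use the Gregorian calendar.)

+365 (one year) → Nov 21, 1753 (1326 left).
+365 (one year) → Nov 21, 1754 (961 left).
+365 (one year) → Nov 21, 1755 (596 left).
+366 (one year; includes Feb 29, 1756) → Nov 21, 1756 (230 left).
Nov has 30 days: +10 → Dec 1, 1756 (220 left).
Dec has 31 days: +31 → Jan 1, 1757 (189 left).
Jan has 31 days: +31 → Feb 1, 1757 (158 left).
Feb has 28 days: +28 → Mar 1, 1757 (130 left).
Mar has 31 days: +31 → Apr 1, 1757 (99 left).
Apr has 30 days: +30 → May 1, 1757 (69 left).
May has 31 days: +31 → Jun 1, 1757 (38 left).
Jun has 30 days: +30 → Jul 1, 1757 (8 left).
+8 → Jul 9, 1757.

July 9, 1757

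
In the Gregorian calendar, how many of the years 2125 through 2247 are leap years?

29

Multiples of 4 in [2125,2247]: 30.
Of those, multiples of 100: 1 (not leap unless ÷400).
Multiples of 400: 0.
Leap years = 30 − 1 + 0 = 29.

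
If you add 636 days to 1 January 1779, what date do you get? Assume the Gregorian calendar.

September 28, 1780

+365 (one year) → Jan 1, 1780 (271 left).
Jan has 31 days: +31 → Feb 1, 1780 (240 left).
Feb has 29 days: +29 → Mar 1, 1780 (211 left).
Mar has 31 days: +31 → Apr 1, 1780 (180 left).
Apr has 30 days: +30 → May 1, 1780 (150 left).
May has 31 days: +31 → Jun 1, 1780 (119 left).
Jun has 30 days: +30 → Jul 1, 1780 (89 left).
Jul has 31 days: +31 → Aug 1, 1780 (58 left).
Aug has 31 days: +31 → Sep 1, 1780 (27 left).
+27 → Sep 28, 1780.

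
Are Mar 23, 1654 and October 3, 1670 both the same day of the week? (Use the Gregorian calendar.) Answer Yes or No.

No

From Mar 23, 1654 to Oct 3, 1670 is 6038 days.
6038 mod 7 = 4, so they are different weekdays.
(Mar 23, 1654 is a Monday; Oct 3, 1670 is a Friday.)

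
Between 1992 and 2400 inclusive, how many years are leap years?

Multiples of 4 in [1992,2400]: 103.
Of those, multiples of 100: 5 (not leap unless ÷400).
Multiples of 400: 2.
Leap years = 103 − 5 + 2 = 100.

100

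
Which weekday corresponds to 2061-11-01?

January 1, 2061 is a Saturday.
Jan 1, 2061 → Feb 1, 2061: 31 days (January has 31).
Feb 1, 2061 → Mar 1, 2061: 28 days (February has 28).
Mar 1, 2061 → Apr 1, 2061: 31 days (March has 31).
Apr 1, 2061 → May 1, 2061: 30 days (April has 30).
May 1, 2061 → Jun 1, 2061: 31 days (May has 31).
Jun 1, 2061 → Jul 1, 2061: 30 days (June has 30).
Jul 1, 2061 → Aug 1, 2061: 31 days (July has 31).
Aug 1, 2061 → Sep 1, 2061: 31 days (August has 31).
Sep 1, 2061 → Oct 1, 2061: 30 days (September has 30).
Oct 1, 2061 → Nov 1, 2061: 31 days.
Total: 304 days.
304 mod 7 = 3, so Saturday + 3 = Tuesday.

Tuesday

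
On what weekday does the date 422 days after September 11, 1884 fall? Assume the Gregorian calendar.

Saturday

First find the weekday of Sep 11, 1884. Doomsday rule: the anchor day for the 1800s is Friday. For year 84: 84÷12 = 7 r 0, and 0÷4 = 0, so 7+0+0 = 7.
Friday + 7 ≡ Friday — that's 1884's doomsday.
In September the doomsday date is Sep 5.
Sep 11 is 6 days after Sep 5; 6 mod 7 = 6, so Friday + 6 = Thursday.
422 mod 7 = 2, so 422 days after a Thursday is Thursday + 2 = Saturday.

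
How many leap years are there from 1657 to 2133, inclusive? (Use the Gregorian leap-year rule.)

115

Multiples of 4 in [1657,2133]: 119.
Of those, multiples of 100: 5 (not leap unless ÷400).
Multiples of 400: 1.
Leap years = 119 − 5 + 1 = 115.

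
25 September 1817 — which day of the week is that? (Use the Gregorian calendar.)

January 1, 1817 is a Wednesday.
Jan 1, 1817 → Feb 1, 1817: 31 days (January has 31).
Feb 1, 1817 → Mar 1, 1817: 28 days (February has 28).
Mar 1, 1817 → Apr 1, 1817: 31 days (March has 31).
Apr 1, 1817 → May 1, 1817: 30 days (April has 30).
May 1, 1817 → Jun 1, 1817: 31 days (May has 31).
Jun 1, 1817 → Jul 1, 1817: 30 days (June has 30).
Jul 1, 1817 → Aug 1, 1817: 31 days (July has 31).
Aug 1, 1817 → Sep 1, 1817: 31 days (August has 31).
Sep 1, 1817 → Sep 25, 1817: 24 days.
Total: 267 days.
267 mod 7 = 1, so Wednesday + 1 = Thursday.

Thursday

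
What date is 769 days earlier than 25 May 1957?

−365 (one year) → May 25, 1956 (404 left).
−366 (one year; includes Feb 29, 1956) → May 25, 1955 (38 left).
−25 → Apr 30, 1955 (end of Apr, 30 days; 13 left).
−13 → Apr 17, 1955.

April 17, 1955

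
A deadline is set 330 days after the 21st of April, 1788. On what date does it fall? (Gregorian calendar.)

March 17, 1789

Apr has 30 days: +10 → May 1, 1788 (320 left).
May has 31 days: +31 → Jun 1, 1788 (289 left).
Jun has 30 days: +30 → Jul 1, 1788 (259 left).
Jul has 31 days: +31 → Aug 1, 1788 (228 left).
Aug has 31 days: +31 → Sep 1, 1788 (197 left).
Sep has 30 days: +30 → Oct 1, 1788 (167 left).
Oct has 31 days: +31 → Nov 1, 1788 (136 left).
Nov has 30 days: +30 → Dec 1, 1788 (106 left).
Dec has 31 days: +31 → Jan 1, 1789 (75 left).
Jan has 31 days: +31 → Feb 1, 1789 (44 left).
Feb has 28 days: +28 → Mar 1, 1789 (16 left).
+16 → Mar 17, 1789.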